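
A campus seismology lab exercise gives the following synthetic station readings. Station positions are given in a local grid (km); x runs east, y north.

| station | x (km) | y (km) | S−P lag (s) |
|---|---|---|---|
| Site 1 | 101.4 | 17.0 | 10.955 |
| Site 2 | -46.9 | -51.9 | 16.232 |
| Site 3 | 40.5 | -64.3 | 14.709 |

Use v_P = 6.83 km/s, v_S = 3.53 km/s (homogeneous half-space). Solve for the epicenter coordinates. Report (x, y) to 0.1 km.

(25.4, 42.1)

Distance from S−P lag: d = Δt · v_P v_S / (v_P − v_S) = Δt · (6.83·3.53)/(6.83−3.53) ≈ 7.3060·Δt.
So d_Site 1 = 80.04, d_Site 2 = 118.59, d_Site 3 = 107.46 km.
Circle about each station: (x − 101.4)² + (y − 17.0)² = 80.04²; (x + 46.9)² + (y + 51.9)² = 118.59²; (x − 40.5)² + (y + 64.3)² = 107.46².
Subtracting the Site 1 equation from the Site 2 and Site 3 equations removes the quadratic terms:
-296.6 x − 137.8 y = -13334.93
-121.8 x − 162.6 y = -9937.47
Solving the 2×2 system: x ≈ 25.4, y ≈ 42.1 km.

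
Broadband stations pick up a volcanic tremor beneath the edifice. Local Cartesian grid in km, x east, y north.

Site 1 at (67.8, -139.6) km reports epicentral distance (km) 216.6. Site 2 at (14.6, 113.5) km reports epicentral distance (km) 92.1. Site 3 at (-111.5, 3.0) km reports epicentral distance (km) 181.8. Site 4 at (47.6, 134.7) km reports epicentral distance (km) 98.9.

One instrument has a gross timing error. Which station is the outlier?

Solve using three stations at a time. Using Site 2, Site 3, Site 4 (subtract circle equations pairwise → linear system) gives (x, y) ≈ (66.8, 37.9).
Distances from that point to each station vs reported:
  Site 1: calculated 177.5 vs reported 216.6 → residual 39.1 km
  Site 2: calculated 91.9 vs reported 92.1 → residual 0.2 km
  Site 3: calculated 181.7 vs reported 181.8 → residual 0.1 km
  Site 4: calculated 98.7 vs reported 98.9 → residual 0.2 km
Site 2, Site 3, Site 4 are mutually consistent (residuals ≈ 0); Site 1 is off by 39.1 km.

Site 1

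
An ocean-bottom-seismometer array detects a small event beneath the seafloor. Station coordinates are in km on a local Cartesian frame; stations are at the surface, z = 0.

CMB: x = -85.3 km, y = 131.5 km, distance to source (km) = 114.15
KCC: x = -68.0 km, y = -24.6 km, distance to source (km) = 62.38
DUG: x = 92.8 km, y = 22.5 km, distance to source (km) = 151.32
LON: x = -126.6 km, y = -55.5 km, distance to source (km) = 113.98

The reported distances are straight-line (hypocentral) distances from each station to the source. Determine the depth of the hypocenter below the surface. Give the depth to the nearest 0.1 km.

depth ≈ 33.1 km

Each station gives a sphere (x−x_i)² + (y−y_i)² + z² = d_i² (stations at z=0).
Subtracting the CMB sphere from KCC and DUG: z² cancels, leaving linear equations in x and y:
34.6 x − 312.2 y = -10200.22
356.2 x − 218.0 y = -25317.77
Solving: x ≈ -54.798, y ≈ 26.599 km (keep extra digits for the depth step; rounded: -54.8, 26.6).
Then from the CMB sphere: z² = 114.15² − (x + 85.3)² − (y − 131.5)² with x = -54.798, y = 26.599, so z ≈ 33.100 ≈ 33.1 km.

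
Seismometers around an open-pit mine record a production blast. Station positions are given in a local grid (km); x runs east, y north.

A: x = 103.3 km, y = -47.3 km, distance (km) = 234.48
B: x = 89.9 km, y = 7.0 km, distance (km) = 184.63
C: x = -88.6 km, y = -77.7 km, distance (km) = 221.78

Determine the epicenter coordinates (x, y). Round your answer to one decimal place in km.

Circle about each station: (x − 103.3)² + (y + 47.3)² = 234.48²; (x − 89.9)² + (y − 7.0)² = 184.63²; (x + 88.6)² + (y + 77.7)² = 221.78².
Subtracting pairs of circle equations eliminates x²+y² and gives linear equations (the radical axes):
-26.8 x + 108.6 y = 16115.46
-383.8 x − 60.8 y = 6773.57
Solving the 2×2 system: x ≈ -39.6, y ≈ 138.6 km.

(-39.6, 138.6)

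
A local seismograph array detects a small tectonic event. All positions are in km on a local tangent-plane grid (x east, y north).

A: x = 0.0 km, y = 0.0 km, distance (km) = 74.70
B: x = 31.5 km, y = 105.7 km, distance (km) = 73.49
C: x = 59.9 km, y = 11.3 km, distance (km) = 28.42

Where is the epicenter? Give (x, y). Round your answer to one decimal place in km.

x ≈ 63.4 km, y ≈ 39.5 km

Circle about each station: x² + y² = 74.70²; (x − 31.5)² + (y − 105.7)² = 73.49²; (x − 59.9)² + (y − 11.3)² = 28.42².
Subtracting pairs of circle equations eliminates x²+y² and gives linear equations (the radical axes):
63.0 x + 211.4 y = 12344.05
119.8 x + 22.6 y = 8488.09
Solving the 2×2 system: x ≈ 63.4, y ≈ 39.5 km.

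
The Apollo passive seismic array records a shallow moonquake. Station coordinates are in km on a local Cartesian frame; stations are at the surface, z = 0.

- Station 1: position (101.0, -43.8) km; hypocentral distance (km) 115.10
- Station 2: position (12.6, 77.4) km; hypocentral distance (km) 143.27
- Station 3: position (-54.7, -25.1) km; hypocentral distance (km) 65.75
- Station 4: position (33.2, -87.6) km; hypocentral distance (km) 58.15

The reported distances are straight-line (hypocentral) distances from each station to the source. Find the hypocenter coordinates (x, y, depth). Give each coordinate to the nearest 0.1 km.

x ≈ -8.7 km, y ≈ -61.0 km, depth ≈ 30.3 km

Each station gives a sphere (x−x_i)² + (y−y_i)² + z² = d_i² (stations at z=0).
Subtracting the Station 1 sphere from Station 2 and Station 3: z² cancels, leaving linear equations in x and y:
-176.8 x + 242.4 y = -13248.20
-311.4 x + 37.4 y = 427.61
Solving: x ≈ -8.699, y ≈ -60.999 km (keep extra digits for the depth step; rounded: -8.7, -61.0).
Then from the Station 1 sphere: z² = 115.10² − (x − 101.0)² − (y + 43.8)² with x = -8.699, y = -60.999, so z ≈ 30.304 ≈ 30.3 km.
Check against Station 4 (with the unrounded solution): distance 58.15 ≈ 58.15 km. ✓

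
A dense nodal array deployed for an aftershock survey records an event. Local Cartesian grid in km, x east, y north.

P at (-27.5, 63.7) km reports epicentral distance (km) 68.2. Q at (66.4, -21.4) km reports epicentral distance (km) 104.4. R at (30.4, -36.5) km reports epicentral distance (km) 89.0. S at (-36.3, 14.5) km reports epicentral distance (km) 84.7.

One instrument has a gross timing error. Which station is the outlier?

Q

Solve using three stations at a time. Using P, R, S (subtract circle equations pairwise → linear system) gives (x, y) ≈ (39.6, 52.0).
Distances from that point to each station vs reported:
  P: calculated 68.1 vs reported 68.2 → residual 0.1 km
  Q: calculated 78.1 vs reported 104.4 → residual 26.3 km
  R: calculated 88.9 vs reported 89.0 → residual 0.1 km
  S: calculated 84.6 vs reported 84.7 → residual 0.1 km
P, R, S are mutually consistent (residuals ≈ 0); Q is off by 26.3 km.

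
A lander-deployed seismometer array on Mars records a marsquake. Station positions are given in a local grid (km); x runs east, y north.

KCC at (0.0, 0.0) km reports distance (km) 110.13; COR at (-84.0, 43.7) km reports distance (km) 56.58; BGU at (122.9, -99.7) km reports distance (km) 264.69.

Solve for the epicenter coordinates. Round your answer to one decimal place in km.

(-57.7, 93.8)

Circle about each station: x² + y² = 110.13²; (x + 84.0)² + (y − 43.7)² = 56.58²; (x − 122.9)² + (y + 99.7)² = 264.69².
Subtracting the KCC equation from the COR and BGU equations removes the quadratic terms:
-168.0 x + 87.4 y = 17893.01
245.8 x − 199.4 y = -32887.68
Solving the 2×2 system: x ≈ -57.7, y ≈ 93.8 km.
Check against KCC (with the unrounded x, y): √(x²+y²) = 110.13 ≈ 110.13 km. ✓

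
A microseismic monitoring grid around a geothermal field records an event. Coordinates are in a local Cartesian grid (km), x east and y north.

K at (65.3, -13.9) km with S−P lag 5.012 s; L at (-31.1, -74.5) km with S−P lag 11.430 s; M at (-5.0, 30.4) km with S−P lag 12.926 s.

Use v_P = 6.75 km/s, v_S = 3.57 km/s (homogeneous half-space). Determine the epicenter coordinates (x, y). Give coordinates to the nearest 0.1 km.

(51.8, -49.4)

Distance from S−P lag: d = Δt · v_P v_S / (v_P − v_S) = Δt · (6.75·3.57)/(6.75−3.57) ≈ 7.5778·Δt.
So d_K = 37.98, d_L = 86.61, d_M = 97.95 km.
Circle about each station: (x − 65.3)² + (y + 13.9)² = 37.98²; (x + 31.1)² + (y + 74.5)² = 86.61²; (x + 5.0)² + (y − 30.4)² = 97.95².
Subtracting the K equation from the L and M equations removes the quadratic terms:
-192.8 x − 121.2 y = -3998.65
-140.6 x + 88.6 y = -11659.86
Solving the 2×2 system: x ≈ 51.8, y ≈ -49.4 km.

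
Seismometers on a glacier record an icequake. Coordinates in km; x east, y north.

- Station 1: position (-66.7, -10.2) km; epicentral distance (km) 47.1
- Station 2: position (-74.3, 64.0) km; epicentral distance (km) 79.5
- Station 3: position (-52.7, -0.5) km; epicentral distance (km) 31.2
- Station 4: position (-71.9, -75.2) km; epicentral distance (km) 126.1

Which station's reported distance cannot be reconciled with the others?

Station 4

Solve using three stations at a time. Using Station 1, Station 2, Station 3 (subtract circle equations pairwise → linear system) gives (x, y) ≈ (-21.9, 4.2).
Distances from that point to each station vs reported:
  Station 1: calculated 47.1 vs reported 47.1 → residual 0.0 km
  Station 2: calculated 79.5 vs reported 79.5 → residual 0.0 km
  Station 3: calculated 31.2 vs reported 31.2 → residual 0.0 km
  Station 4: calculated 93.9 vs reported 126.1 → residual 32.2 km
Station 1, Station 2, Station 3 are mutually consistent (residuals ≈ 0); Station 4 is off by 32.2 km.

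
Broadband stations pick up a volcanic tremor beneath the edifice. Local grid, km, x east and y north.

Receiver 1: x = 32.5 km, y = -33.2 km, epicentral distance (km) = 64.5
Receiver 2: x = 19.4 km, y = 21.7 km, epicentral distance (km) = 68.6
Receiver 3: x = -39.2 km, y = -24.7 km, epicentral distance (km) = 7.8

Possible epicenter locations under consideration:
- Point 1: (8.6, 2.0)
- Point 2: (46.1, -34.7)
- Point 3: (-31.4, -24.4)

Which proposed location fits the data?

Point 3

For each candidate, compare |candidate − station| to the reported distance:
Point 1: residuals Receiver 1 22.0, Receiver 2 46.1, Receiver 3 47.0 → max 47.0 km
Point 2: residuals Receiver 1 50.8, Receiver 2 6.2, Receiver 3 78.1 → max 78.1 km
Point 3: residuals Receiver 1 0.0, Receiver 2 0.0, Receiver 3 0.0 → max 0.0 km
Only Point 3 has all residuals ≈ 0.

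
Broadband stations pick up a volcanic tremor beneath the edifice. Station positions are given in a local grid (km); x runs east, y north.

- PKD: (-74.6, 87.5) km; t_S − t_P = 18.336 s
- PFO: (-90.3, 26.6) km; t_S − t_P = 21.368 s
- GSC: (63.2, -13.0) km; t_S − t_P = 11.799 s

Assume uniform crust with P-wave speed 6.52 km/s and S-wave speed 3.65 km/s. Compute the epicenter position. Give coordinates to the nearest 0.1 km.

77.4 km east, 83.8 km north

Distance from S−P lag: d = Δt · v_P v_S / (v_P − v_S) = Δt · (6.52·3.65)/(6.52−3.65) ≈ 8.2920·Δt.
So d_PKD = 152.04, d_PFO = 177.18, d_GSC = 97.84 km.
Circle about each station: (x + 74.6)² + (y − 87.5)² = 152.04²; (x + 90.3)² + (y − 26.6)² = 177.18²; (x − 63.2)² + (y + 13.0)² = 97.84².
Subtracting pairs of circle equations eliminates x²+y² and gives linear equations (the radical axes):
-31.4 x − 121.8 y = -12636.35
275.6 x − 201.0 y = 4485.33
Solving the 2×2 system: x ≈ 77.4, y ≈ 83.8 km.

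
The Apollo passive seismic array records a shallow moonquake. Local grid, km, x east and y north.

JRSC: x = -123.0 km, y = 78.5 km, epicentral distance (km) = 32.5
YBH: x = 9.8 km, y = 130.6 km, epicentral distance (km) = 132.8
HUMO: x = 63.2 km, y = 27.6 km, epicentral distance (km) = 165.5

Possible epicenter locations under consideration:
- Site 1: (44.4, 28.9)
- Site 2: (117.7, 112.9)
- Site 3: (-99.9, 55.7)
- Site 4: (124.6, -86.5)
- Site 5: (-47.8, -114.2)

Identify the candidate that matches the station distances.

Site 3

For each candidate, compare |candidate − station| to the reported distance:
Site 1: residuals JRSC 142.1, YBH 25.4, HUMO 146.7 → max 146.7 km
Site 2: residuals JRSC 210.6, YBH 23.5, HUMO 64.3 → max 210.6 km
Site 3: residuals JRSC 0.0, YBH 0.0, HUMO 0.0 → max 0.0 km
Site 4: residuals JRSC 265.0, YBH 112.8, HUMO 35.9 → max 265.0 km
Site 5: residuals JRSC 174.4, YBH 118.7, HUMO 14.6 → max 174.4 km
Only Site 3 has all residuals ≈ 0.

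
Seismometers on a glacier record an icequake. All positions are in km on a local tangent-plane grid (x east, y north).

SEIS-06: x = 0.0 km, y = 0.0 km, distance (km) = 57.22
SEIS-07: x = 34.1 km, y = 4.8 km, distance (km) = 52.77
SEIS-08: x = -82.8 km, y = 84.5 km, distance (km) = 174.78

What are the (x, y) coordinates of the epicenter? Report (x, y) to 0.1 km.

Circle about each station: x² + y² = 57.22²; (x − 34.1)² + (y − 4.8)² = 52.77²; (x + 82.8)² + (y − 84.5)² = 174.78².
Subtracting pairs of circle equations eliminates x²+y² and gives linear equations (the radical axes):
68.2 x + 9.6 y = 1675.31
-165.6 x + 169.0 y = -13277.83
Solving the 2×2 system: x ≈ 31.3, y ≈ -47.9 km.

(31.3, -47.9)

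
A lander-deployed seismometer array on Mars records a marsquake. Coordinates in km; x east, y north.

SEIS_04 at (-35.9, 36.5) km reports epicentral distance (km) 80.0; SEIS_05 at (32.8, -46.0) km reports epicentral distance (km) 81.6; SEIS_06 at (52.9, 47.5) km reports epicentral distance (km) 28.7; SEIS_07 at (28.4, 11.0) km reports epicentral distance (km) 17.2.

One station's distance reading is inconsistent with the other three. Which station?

Solve using three stations at a time. Using SEIS_04, SEIS_06, SEIS_07 (subtract circle equations pairwise → linear system) gives (x, y) ≈ (42.5, 20.8).
Distances from that point to each station vs reported:
  SEIS_04: calculated 80.0 vs reported 80.0 → residual 0.0 km
  SEIS_05: calculated 67.5 vs reported 81.6 → residual 14.1 km
  SEIS_06: calculated 28.7 vs reported 28.7 → residual 0.0 km
  SEIS_07: calculated 17.2 vs reported 17.2 → residual 0.0 km
SEIS_04, SEIS_06, SEIS_07 are mutually consistent (residuals ≈ 0); SEIS_05 is off by 14.1 km.

SEIS_05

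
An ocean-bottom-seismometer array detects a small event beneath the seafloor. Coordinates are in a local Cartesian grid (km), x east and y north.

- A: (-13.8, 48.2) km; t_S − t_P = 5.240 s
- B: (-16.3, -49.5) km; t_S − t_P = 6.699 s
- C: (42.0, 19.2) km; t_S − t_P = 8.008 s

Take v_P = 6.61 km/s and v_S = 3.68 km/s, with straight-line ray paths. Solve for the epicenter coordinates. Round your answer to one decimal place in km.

-23.1 km east, 5.7 km north

Distance from S−P lag: d = Δt · v_P v_S / (v_P − v_S) = Δt · (6.61·3.68)/(6.61−3.68) ≈ 8.3020·Δt.
So d_A = 43.50, d_B = 55.61, d_C = 66.48 km.
Circle about each station: (x + 13.8)² + (y − 48.2)² = 43.50²; (x + 16.3)² + (y + 49.5)² = 55.61²; (x − 42.0)² + (y − 19.2)² = 66.48².
Subtracting pairs of circle equations eliminates x²+y² and gives linear equations (the radical axes):
-5.0 x − 195.4 y = -997.96
111.6 x − 58.0 y = -2908.38
Solving the 2×2 system: x ≈ -23.1, y ≈ 5.7 km.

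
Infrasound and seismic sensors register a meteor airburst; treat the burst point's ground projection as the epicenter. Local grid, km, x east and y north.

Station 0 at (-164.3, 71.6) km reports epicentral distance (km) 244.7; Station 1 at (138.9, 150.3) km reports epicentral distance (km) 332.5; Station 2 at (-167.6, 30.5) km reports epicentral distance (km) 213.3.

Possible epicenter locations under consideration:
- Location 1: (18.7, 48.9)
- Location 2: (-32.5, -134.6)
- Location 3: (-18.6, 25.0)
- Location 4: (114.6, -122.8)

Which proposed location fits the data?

Location 2

For each candidate, compare |candidate − station| to the reported distance:
Location 1: residuals Station 0 60.3, Station 1 175.2, Station 2 26.1 → max 175.2 km
Location 2: residuals Station 0 0.0, Station 1 0.0, Station 2 0.0 → max 0.0 km
Location 3: residuals Station 0 91.7, Station 1 131.2, Station 2 64.2 → max 131.2 km
Location 4: residuals Station 0 95.3, Station 1 58.3, Station 2 107.9 → max 107.9 km
Only Location 2 has all residuals ≈ 0.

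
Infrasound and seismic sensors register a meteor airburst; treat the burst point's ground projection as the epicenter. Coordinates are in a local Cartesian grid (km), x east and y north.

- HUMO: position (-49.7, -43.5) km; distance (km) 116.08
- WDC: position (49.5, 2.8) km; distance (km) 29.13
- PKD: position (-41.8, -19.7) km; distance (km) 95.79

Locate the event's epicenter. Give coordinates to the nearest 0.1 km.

(39.9, 30.3)

Circle about each station: (x + 49.7)² + (y + 43.5)² = 116.08²; (x − 49.5)² + (y − 2.8)² = 29.13²; (x + 41.8)² + (y + 19.7)² = 95.79².
Subtracting the HUMO equation from the WDC and PKD equations removes the quadratic terms:
198.4 x + 92.6 y = 10721.76
15.8 x + 47.6 y = 2071.83
Solving the 2×2 system: x ≈ 39.9, y ≈ 30.3 km.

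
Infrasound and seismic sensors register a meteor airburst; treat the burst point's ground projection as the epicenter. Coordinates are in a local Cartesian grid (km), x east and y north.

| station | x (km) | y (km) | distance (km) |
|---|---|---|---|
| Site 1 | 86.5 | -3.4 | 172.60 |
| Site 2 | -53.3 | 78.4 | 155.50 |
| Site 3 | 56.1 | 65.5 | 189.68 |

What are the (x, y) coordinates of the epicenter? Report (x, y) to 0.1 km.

Circle about each station: (x − 86.5)² + (y + 3.4)² = 172.60²; (x + 53.3)² + (y − 78.4)² = 155.50²; (x − 56.1)² + (y − 65.5)² = 189.68².
Subtracting the Site 1 equation from the Site 2 and Site 3 equations removes the quadratic terms:
-279.6 x + 163.6 y = 7104.15
-60.8 x + 137.8 y = -6244.09
Solving the 2×2 system: x ≈ -70.0, y ≈ -76.2 km.

(-70.0, -76.2)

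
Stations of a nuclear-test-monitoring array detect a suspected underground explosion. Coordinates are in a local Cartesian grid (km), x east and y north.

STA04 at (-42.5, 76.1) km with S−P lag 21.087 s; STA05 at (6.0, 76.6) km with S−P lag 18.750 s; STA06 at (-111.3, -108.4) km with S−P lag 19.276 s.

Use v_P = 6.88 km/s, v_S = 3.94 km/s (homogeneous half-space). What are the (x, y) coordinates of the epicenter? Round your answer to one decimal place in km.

x ≈ 65.0 km, y ≈ -85.9 km

Distance from S−P lag: d = Δt · v_P v_S / (v_P − v_S) = Δt · (6.88·3.94)/(6.88−3.94) ≈ 9.2201·Δt.
So d_STA04 = 194.43, d_STA05 = 172.88, d_STA06 = 177.73 km.
Circle about each station: (x + 42.5)² + (y − 76.1)² = 194.43²; (x − 6.0)² + (y − 76.6)² = 172.88²; (x + 111.3)² + (y + 108.4)² = 177.73².
Subtracting the STA04 equation from the STA05 and STA06 equations removes the quadratic terms:
97.0 x + 1.0 y = 6221.63
-137.6 x − 369.0 y = 22755.86
Solving the 2×2 system: x ≈ 65.0, y ≈ -85.9 km.
Check against STA04 (with the unrounded x, y): √((x + 42.5)²+(y − 76.1)²) = 194.45 ≈ 194.43 km. ✓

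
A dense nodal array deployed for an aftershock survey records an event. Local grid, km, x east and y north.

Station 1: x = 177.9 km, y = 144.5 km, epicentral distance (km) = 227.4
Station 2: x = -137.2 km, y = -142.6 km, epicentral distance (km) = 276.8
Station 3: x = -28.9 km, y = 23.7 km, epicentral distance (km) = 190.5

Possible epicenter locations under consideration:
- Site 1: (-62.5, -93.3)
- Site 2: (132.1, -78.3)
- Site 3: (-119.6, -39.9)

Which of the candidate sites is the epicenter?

Site 2

For each candidate, compare |candidate − station| to the reported distance:
Site 1: residuals Station 1 110.7, Station 2 187.3, Station 3 68.8 → max 187.3 km
Site 2: residuals Station 1 0.1, Station 2 0.1, Station 3 0.1 → max 0.1 km
Site 3: residuals Station 1 122.6, Station 2 172.6, Station 3 79.7 → max 172.6 km
Only Site 2 has all residuals ≈ 0.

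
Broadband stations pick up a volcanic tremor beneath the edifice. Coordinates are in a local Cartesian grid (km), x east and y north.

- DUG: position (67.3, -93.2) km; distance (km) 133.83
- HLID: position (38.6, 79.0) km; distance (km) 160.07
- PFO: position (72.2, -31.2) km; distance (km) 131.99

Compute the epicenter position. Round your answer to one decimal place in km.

Circle about each station: (x − 67.3)² + (y + 93.2)² = 133.83²; (x − 38.6)² + (y − 79.0)² = 160.07²; (x − 72.2)² + (y + 31.2)² = 131.99².
Subtracting the DUG equation from the HLID and PFO equations removes the quadratic terms:
-57.4 x + 344.4 y = -13196.51
9.8 x + 124.0 y = -6540.14
Solving the 2×2 system: x ≈ -58.7, y ≈ -48.1 km.

(-58.7, -48.1)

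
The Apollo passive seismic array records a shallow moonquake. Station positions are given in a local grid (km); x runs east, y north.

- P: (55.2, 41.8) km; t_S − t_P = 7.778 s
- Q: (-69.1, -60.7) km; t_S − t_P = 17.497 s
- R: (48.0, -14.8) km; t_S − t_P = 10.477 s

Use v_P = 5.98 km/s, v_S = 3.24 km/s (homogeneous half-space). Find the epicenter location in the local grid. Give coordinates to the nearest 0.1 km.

0.2 km east, 41.8 km north

Distance from S−P lag: d = Δt · v_P v_S / (v_P − v_S) = Δt · (5.98·3.24)/(5.98−3.24) ≈ 7.0712·Δt.
So d_P = 55.00, d_Q = 123.73, d_R = 74.09 km.
Circle about each station: (x − 55.2)² + (y − 41.8)² = 55.00²; (x + 69.1)² + (y + 60.7)² = 123.73²; (x − 48.0)² + (y + 14.8)² = 74.09².
Subtracting the P equation from the Q and R equations removes the quadratic terms:
-248.6 x − 205.0 y = -8619.09
-14.4 x − 113.2 y = -4735.57
Solving the 2×2 system: x ≈ 0.2, y ≈ 41.8 km.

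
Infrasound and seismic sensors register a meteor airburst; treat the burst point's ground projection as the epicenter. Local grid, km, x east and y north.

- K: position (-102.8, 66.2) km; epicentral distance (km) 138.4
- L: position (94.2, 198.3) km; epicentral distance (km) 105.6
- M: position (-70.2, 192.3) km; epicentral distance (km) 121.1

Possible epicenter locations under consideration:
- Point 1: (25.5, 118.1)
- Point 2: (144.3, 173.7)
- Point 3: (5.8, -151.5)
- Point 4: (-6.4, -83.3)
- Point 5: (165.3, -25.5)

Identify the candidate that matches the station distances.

For each candidate, compare |candidate − station| to the reported distance:
Point 1: residuals K 0.0, L 0.0, M 0.0 → max 0.0 km
Point 2: residuals K 131.1, L 49.8, M 94.2 → max 131.1 km
Point 3: residuals K 104.9, L 255.2, M 231.0 → max 255.2 km
Point 4: residuals K 39.5, L 193.4, M 161.8 → max 193.4 km
Point 5: residuals K 144.9, L 129.2, M 199.7 → max 199.7 km
Only Point 1 has all residuals ≈ 0.

Point 1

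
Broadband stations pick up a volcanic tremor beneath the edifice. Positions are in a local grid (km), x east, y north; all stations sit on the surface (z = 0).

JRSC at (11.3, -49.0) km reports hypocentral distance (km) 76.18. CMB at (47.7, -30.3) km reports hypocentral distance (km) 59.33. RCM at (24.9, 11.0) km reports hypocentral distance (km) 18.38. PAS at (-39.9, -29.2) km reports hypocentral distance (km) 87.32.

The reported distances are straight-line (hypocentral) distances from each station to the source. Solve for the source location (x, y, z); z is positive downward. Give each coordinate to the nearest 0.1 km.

Each station gives a sphere (x−x_i)² + (y−y_i)² + z² = d_i² (stations at z=0).
Subtracting the JRSC sphere from CMB and RCM: z² cancels, leaving linear equations in x and y:
72.8 x + 37.4 y = 2948.03
27.2 x + 120.0 y = 3677.89
Solving: x ≈ 28.011, y ≈ 24.300 km (keep extra digits for the depth step; rounded: 28.0, 24.3).
Then from the JRSC sphere: z² = 76.18² − (x − 11.3)² − (y + 49.0)² with x = 28.011, y = 24.300, so z ≈ 12.298 ≈ 12.3 km.

(28.0, 24.3, 12.3)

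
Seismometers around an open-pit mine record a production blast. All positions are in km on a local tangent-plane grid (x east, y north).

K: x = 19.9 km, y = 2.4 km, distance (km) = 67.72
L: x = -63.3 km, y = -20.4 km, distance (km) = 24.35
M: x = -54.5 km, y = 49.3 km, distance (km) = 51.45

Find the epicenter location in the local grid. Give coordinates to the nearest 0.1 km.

Circle about each station: (x − 19.9)² + (y − 2.4)² = 67.72²; (x + 63.3)² + (y + 20.4)² = 24.35²; (x + 54.5)² + (y − 49.3)² = 51.45².
Subtracting the K equation from the L and M equations removes the quadratic terms:
-166.4 x − 45.6 y = 8014.36
-148.8 x + 93.8 y = 6937.87
Solving the 2×2 system: x ≈ -47.7, y ≈ -1.7 km.

-47.7 km east, -1.7 km north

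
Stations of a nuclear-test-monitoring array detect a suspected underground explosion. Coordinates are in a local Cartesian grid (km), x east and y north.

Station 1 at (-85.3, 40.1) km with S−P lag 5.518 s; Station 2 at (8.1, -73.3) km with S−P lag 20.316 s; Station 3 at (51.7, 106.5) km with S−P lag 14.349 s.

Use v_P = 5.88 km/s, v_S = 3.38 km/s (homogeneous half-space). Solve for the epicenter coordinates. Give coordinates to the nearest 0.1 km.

(-57.7, 74.2)

Distance from S−P lag: d = Δt · v_P v_S / (v_P − v_S) = Δt · (5.88·3.38)/(5.88−3.38) ≈ 7.9498·Δt.
So d_Station 1 = 43.87, d_Station 2 = 161.51, d_Station 3 = 114.07 km.
Circle about each station: (x + 85.3)² + (y − 40.1)² = 43.87²; (x − 8.1)² + (y + 73.3)² = 161.51²; (x − 51.7)² + (y − 106.5)² = 114.07².
Subtracting the Station 1 equation from the Station 2 and Station 3 equations removes the quadratic terms:
186.8 x − 226.8 y = -27606.50
274.0 x + 132.8 y = -5956.35
Solving the 2×2 system: x ≈ -57.7, y ≈ 74.2 km.
Check against Station 1 (with the unrounded x, y): √((x + 85.3)²+(y − 40.1)²) = 43.87 ≈ 43.87 km. ✓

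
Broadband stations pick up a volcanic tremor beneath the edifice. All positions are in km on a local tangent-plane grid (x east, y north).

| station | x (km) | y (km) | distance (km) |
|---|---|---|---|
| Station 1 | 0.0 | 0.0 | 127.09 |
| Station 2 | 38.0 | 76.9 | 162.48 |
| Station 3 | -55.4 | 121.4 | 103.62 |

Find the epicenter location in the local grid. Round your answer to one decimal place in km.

(-120.4, 40.7)

Circle about each station: x² + y² = 127.09²; (x − 38.0)² + (y − 76.9)² = 162.48²; (x + 55.4)² + (y − 121.4)² = 103.62².
Subtracting the Station 1 equation from the Station 2 and Station 3 equations removes the quadratic terms:
76.0 x + 153.8 y = -2890.27
-110.8 x + 242.8 y = 23221.88
Solving the 2×2 system: x ≈ -120.4, y ≈ 40.7 km.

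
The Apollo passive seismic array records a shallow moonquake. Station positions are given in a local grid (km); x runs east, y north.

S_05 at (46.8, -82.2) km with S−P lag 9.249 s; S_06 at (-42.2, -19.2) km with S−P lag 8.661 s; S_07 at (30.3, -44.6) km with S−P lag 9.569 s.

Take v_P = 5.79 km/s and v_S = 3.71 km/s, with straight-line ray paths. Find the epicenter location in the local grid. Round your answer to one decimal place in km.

x ≈ -45.0 km, y ≈ -108.6 km

Distance from S−P lag: d = Δt · v_P v_S / (v_P − v_S) = Δt · (5.79·3.71)/(5.79−3.71) ≈ 10.3274·Δt.
So d_S_05 = 95.52, d_S_06 = 89.45, d_S_07 = 98.82 km.
Circle about each station: (x − 46.8)² + (y + 82.2)² = 95.52²; (x + 42.2)² + (y + 19.2)² = 89.45²; (x − 30.3)² + (y + 44.6)² = 98.82².
Subtracting pairs of circle equations eliminates x²+y² and gives linear equations (the radical axes):
-178.0 x + 126.0 y = -5674.83
-33.0 x + 75.2 y = -6681.15
Solving the 2×2 system: x ≈ -45.0, y ≈ -108.6 km.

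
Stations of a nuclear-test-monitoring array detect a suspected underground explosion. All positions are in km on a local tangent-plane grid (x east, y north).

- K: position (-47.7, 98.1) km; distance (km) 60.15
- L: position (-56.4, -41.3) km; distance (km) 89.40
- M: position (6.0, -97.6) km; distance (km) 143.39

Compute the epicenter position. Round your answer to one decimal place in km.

Circle about each station: (x + 47.7)² + (y − 98.1)² = 60.15²; (x + 56.4)² + (y + 41.3)² = 89.40²; (x − 6.0)² + (y + 97.6)² = 143.39².
Subtracting pairs of circle equations eliminates x²+y² and gives linear equations (the radical axes):
-17.4 x − 278.8 y = -11386.59
107.4 x − 391.4 y = -19279.81
Solving the 2×2 system: x ≈ -25.0, y ≈ 42.4 km.
Check against K (with the unrounded x, y): √((x + 47.7)²+(y − 98.1)²) = 60.15 ≈ 60.15 km. ✓

(-25.0, 42.4)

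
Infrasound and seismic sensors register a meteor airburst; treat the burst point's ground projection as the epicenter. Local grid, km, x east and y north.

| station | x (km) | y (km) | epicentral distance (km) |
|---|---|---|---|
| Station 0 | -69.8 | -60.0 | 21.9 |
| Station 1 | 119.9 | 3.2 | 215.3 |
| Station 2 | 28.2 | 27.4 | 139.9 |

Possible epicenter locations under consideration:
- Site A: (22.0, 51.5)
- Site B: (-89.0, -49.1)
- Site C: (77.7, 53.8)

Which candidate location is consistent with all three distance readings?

Site B

For each candidate, compare |candidate − station| to the reported distance:
Site A: residuals Station 0 122.5, Station 1 106.1, Station 2 115.0 → max 122.5 km
Site B: residuals Station 0 0.2, Station 1 0.0, Station 2 0.1 → max 0.2 km
Site C: residuals Station 0 164.4, Station 1 149.4, Station 2 83.8 → max 164.4 km
Only Site B has all residuals ≈ 0.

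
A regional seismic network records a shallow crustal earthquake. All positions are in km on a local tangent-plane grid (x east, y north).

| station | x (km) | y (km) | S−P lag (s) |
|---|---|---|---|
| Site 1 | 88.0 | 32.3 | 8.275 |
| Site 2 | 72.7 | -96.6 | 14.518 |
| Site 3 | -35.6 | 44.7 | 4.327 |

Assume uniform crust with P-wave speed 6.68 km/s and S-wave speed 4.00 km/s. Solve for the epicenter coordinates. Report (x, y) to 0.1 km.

Distance from S−P lag: d = Δt · v_P v_S / (v_P − v_S) = Δt · (6.68·4.00)/(6.68−4.00) ≈ 9.9701·Δt.
So d_Site 1 = 82.50, d_Site 2 = 144.75, d_Site 3 = 43.14 km.
Circle about each station: (x − 88.0)² + (y − 32.3)² = 82.50²; (x − 72.7)² + (y + 96.6)² = 144.75²; (x + 35.6)² + (y − 44.7)² = 43.14².
Subtracting pairs of circle equations eliminates x²+y² and gives linear equations (the radical axes):
-30.6 x − 257.8 y = -8316.75
-247.2 x + 24.8 y = -576.65
Solving the 2×2 system: x ≈ 5.5, y ≈ 31.6 km.
Check against Site 1 (with the unrounded x, y): √((x − 88.0)²+(y − 32.3)²) = 82.50 ≈ 82.50 km. ✓

5.5 km east, 31.6 km north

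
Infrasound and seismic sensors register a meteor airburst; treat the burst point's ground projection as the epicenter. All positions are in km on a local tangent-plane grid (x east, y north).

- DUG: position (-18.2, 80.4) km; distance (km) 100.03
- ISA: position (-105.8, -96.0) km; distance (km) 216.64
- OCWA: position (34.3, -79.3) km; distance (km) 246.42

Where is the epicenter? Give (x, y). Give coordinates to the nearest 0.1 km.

Circle about each station: (x + 18.2)² + (y − 80.4)² = 100.03²; (x + 105.8)² + (y + 96.0)² = 216.64²; (x − 34.3)² + (y + 79.3)² = 246.42².
Subtracting pairs of circle equations eliminates x²+y² and gives linear equations (the radical axes):
-175.2 x − 352.8 y = -23312.65
105.0 x − 319.4 y = -50047.24
Solving the 2×2 system: x ≈ -109.8, y ≈ 120.6 km.

-109.8 km east, 120.6 km north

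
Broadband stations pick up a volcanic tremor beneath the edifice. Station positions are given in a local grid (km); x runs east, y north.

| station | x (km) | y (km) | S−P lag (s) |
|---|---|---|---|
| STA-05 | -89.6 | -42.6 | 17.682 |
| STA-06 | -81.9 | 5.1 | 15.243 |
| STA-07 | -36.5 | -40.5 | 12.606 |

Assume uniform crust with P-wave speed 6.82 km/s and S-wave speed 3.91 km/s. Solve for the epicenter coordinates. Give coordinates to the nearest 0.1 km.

Distance from S−P lag: d = Δt · v_P v_S / (v_P − v_S) = Δt · (6.82·3.91)/(6.82−3.91) ≈ 9.1636·Δt.
So d_STA-05 = 162.03, d_STA-06 = 139.68, d_STA-07 = 115.52 km.
Circle about each station: (x + 89.6)² + (y + 42.6)² = 162.03²; (x + 81.9)² + (y − 5.1)² = 139.68²; (x + 36.5)² + (y + 40.5)² = 115.52².
Subtracting the STA-05 equation from the STA-06 and STA-07 equations removes the quadratic terms:
15.4 x + 95.4 y = 3633.92
106.2 x + 4.2 y = 6038.43
Solving the 2×2 system: x ≈ 55.7, y ≈ 29.1 km.

55.7 km east, 29.1 km north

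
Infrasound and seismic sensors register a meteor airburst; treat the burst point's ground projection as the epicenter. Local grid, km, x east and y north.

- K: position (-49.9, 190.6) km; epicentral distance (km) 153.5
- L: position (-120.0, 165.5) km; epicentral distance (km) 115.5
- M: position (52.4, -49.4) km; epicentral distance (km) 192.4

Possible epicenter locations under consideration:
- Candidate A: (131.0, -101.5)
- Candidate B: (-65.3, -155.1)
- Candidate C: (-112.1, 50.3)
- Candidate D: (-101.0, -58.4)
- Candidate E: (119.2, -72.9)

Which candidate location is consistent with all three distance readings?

For each candidate, compare |candidate − station| to the reported distance:
Candidate A: residuals K 190.1, L 251.0, M 98.1 → max 251.0 km
Candidate B: residuals K 192.5, L 209.7, M 34.2 → max 209.7 km
Candidate C: residuals K 0.0, L 0.0, M 0.0 → max 0.0 km
Candidate D: residuals K 100.7, L 109.2, M 38.7 → max 109.2 km
Candidate E: residuals K 159.6, L 222.2, M 121.6 → max 222.2 km
Only Candidate C has all residuals ≈ 0.

Candidate C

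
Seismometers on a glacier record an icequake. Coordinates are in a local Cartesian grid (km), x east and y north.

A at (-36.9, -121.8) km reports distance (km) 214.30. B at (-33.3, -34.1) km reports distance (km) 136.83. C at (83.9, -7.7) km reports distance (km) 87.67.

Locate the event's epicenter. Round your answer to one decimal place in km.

51.1 km east, 73.6 km north

Circle about each station: (x + 36.9)² + (y + 121.8)² = 214.30²; (x + 33.3)² + (y + 34.1)² = 136.83²; (x − 83.9)² + (y + 7.7)² = 87.67².
Subtracting pairs of circle equations eliminates x²+y² and gives linear equations (the radical axes):
7.2 x + 175.4 y = 13276.89
241.6 x + 228.2 y = 29140.11
Solving the 2×2 system: x ≈ 51.1, y ≈ 73.6 km.
Check against A (with the unrounded x, y): √((x + 36.9)²+(y + 121.8)²) = 214.30 ≈ 214.30 km. ✓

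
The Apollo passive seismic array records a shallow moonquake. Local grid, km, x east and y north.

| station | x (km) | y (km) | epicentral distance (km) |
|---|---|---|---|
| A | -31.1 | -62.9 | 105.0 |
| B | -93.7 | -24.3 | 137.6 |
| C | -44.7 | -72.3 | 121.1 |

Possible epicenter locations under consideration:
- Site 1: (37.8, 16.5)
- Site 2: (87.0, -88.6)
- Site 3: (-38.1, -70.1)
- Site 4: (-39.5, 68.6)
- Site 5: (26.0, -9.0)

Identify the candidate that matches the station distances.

For each candidate, compare |candidate − station| to the reported distance:
Site 1: residuals A 0.1, B 0.1, C 0.1 → max 0.1 km
Site 2: residuals A 15.9, B 54.2, C 11.6 → max 54.2 km
Site 3: residuals A 95.0, B 65.6, C 114.1 → max 114.1 km
Site 4: residuals A 26.8, B 30.0, C 19.9 → max 30.0 km
Site 5: residuals A 26.5, B 16.9, C 26.2 → max 26.5 km
Only Site 1 has all residuals ≈ 0.

Site 1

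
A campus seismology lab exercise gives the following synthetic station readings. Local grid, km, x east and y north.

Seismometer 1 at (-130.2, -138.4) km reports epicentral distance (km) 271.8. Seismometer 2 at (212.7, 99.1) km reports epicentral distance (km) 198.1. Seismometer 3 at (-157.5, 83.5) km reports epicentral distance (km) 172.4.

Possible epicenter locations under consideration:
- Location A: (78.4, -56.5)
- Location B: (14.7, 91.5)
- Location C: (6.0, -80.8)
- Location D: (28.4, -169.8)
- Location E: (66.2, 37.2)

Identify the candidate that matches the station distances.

For each candidate, compare |candidate − station| to the reported distance:
Location A: residuals Seismometer 1 47.7, Seismometer 2 7.4, Seismometer 3 101.9 → max 101.9 km
Location B: residuals Seismometer 1 0.0, Seismometer 2 0.0, Seismometer 3 0.0 → max 0.0 km
Location C: residuals Seismometer 1 123.9, Seismometer 2 75.9, Seismometer 3 59.4 → max 123.9 km
Location D: residuals Seismometer 1 110.1, Seismometer 2 127.9, Seismometer 3 141.8 → max 141.8 km
Location E: residuals Seismometer 1 8.3, Seismometer 2 39.1, Seismometer 3 56.0 → max 56.0 km
Only Location B has all residuals ≈ 0.

Location B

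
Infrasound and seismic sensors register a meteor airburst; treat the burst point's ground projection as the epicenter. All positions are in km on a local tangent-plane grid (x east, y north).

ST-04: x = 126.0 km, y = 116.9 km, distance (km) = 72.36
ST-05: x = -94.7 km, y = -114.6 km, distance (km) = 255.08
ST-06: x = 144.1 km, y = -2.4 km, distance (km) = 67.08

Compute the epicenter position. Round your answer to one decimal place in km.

101.0 km east, 49.0 km north

Circle about each station: (x − 126.0)² + (y − 116.9)² = 72.36²; (x + 94.7)² + (y + 114.6)² = 255.08²; (x − 144.1)² + (y + 2.4)² = 67.08².
Subtracting the ST-04 equation from the ST-05 and ST-06 equations removes the quadratic terms:
-441.4 x − 463.0 y = -67270.20
36.2 x − 238.6 y = -8034.80
Solving the 2×2 system: x ≈ 101.0, y ≈ 49.0 km.
Check against ST-04 (with the unrounded x, y): √((x − 126.0)²+(y − 116.9)²) = 72.36 ≈ 72.36 km. ✓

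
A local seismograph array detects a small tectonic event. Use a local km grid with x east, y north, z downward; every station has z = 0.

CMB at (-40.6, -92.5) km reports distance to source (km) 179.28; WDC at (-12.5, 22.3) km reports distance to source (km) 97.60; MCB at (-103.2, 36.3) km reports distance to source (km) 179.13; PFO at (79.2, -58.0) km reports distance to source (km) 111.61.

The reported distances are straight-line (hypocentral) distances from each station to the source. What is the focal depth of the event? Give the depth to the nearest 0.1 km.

Each station gives a sphere (x−x_i)² + (y−y_i)² + z² = d_i² (stations at z=0).
Subtracting the CMB sphere from WDC and MCB: z² cancels, leaving linear equations in x and y:
56.2 x + 229.6 y = 13064.49
-125.2 x + 257.6 y = 1817.08
Solving: x ≈ 68.209, y ≈ 40.205 km (keep extra digits for the depth step; rounded: 68.2, 40.2).
Then from the CMB sphere: z² = 179.28² − (x + 40.6)² − (y + 92.5)² with x = 68.209, y = 40.205, so z ≈ 51.878 ≈ 51.9 km.

z ≈ 51.9 km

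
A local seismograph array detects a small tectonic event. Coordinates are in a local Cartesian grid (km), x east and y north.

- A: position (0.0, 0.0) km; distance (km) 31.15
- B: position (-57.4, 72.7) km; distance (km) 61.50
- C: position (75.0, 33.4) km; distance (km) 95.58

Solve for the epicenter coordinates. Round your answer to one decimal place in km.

Circle about each station: x² + y² = 31.15²; (x + 57.4)² + (y − 72.7)² = 61.50²; (x − 75.0)² + (y − 33.4)² = 95.58².
Subtracting the A equation from the B and C equations removes the quadratic terms:
-114.8 x + 145.4 y = 5768.12
150.0 x + 66.8 y = -1424.65
Solving the 2×2 system: x ≈ -20.1, y ≈ 23.8 km.

(-20.1, 23.8)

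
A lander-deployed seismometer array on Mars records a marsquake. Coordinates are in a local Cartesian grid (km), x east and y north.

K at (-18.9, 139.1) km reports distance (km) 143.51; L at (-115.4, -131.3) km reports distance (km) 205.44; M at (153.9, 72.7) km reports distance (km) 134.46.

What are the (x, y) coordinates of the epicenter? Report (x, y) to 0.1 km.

Circle about each station: (x + 18.9)² + (y − 139.1)² = 143.51²; (x + 115.4)² + (y + 131.3)² = 205.44²; (x − 153.9)² + (y − 72.7)² = 134.46².
Subtracting the K equation from the L and M equations removes the quadratic terms:
-193.0 x − 540.8 y = -10759.64
345.6 x − 132.8 y = 11780.11
Solving the 2×2 system: x ≈ 36.7, y ≈ 6.8 km.

(36.7, 6.8)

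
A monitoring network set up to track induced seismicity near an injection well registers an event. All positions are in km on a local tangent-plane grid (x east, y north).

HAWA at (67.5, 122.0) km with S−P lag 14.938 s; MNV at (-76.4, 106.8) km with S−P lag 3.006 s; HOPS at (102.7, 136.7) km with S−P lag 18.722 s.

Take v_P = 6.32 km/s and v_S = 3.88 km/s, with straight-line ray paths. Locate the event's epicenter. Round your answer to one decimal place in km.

(-75.6, 76.6)

Distance from S−P lag: d = Δt · v_P v_S / (v_P − v_S) = Δt · (6.32·3.88)/(6.32−3.88) ≈ 10.0498·Δt.
So d_HAWA = 150.12, d_MNV = 30.21, d_HOPS = 188.15 km.
Circle about each station: (x − 67.5)² + (y − 122.0)² = 150.12²; (x + 76.4)² + (y − 106.8)² = 30.21²; (x − 102.7)² + (y − 136.7)² = 188.15².
Subtracting the HAWA equation from the MNV and HOPS equations removes the quadratic terms:
-287.8 x − 30.4 y = 19426.32
70.4 x + 29.4 y = -3070.48
Solving the 2×2 system: x ≈ -75.6, y ≈ 76.6 km.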